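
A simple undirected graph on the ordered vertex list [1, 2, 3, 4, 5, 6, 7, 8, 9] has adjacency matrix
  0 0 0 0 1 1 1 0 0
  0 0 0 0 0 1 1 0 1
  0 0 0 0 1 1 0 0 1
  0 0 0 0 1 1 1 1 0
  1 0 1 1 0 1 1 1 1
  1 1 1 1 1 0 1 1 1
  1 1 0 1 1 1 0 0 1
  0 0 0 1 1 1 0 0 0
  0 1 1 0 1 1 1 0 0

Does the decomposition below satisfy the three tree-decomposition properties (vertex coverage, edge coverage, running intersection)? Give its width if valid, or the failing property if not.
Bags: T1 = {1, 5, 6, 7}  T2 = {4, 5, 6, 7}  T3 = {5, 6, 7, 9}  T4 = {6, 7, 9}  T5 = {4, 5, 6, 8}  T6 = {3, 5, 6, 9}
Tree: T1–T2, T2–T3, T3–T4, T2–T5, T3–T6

No — vertex 2 appears in no bag.

A tree decomposition must satisfy three properties: every vertex lies in some bag; for every edge, both endpoints lie together in some bag; and for every vertex, the bags containing it form a connected subtree. Here vertex 2 appears in no bag, so the decomposition is invalid.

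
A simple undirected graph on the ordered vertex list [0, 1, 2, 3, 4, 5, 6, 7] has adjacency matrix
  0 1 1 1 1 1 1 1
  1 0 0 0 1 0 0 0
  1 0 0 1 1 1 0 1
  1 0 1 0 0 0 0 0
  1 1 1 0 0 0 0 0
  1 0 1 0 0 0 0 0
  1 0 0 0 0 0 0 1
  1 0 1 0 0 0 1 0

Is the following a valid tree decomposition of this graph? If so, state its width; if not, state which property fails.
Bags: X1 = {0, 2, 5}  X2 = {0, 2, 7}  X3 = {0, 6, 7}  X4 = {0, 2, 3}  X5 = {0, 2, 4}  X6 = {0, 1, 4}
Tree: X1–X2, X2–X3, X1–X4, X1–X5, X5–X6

Yes; width 2.

Checking the three conditions: (i) the bags cover all of {0, 1, 2, 3, 4, 5, 6, 7}; (ii) for each edge, some bag contains both endpoints; (iii) the bags containing any fixed vertex form a subtree. All hold, so the decomposition is valid with width 3 − 1 = 2.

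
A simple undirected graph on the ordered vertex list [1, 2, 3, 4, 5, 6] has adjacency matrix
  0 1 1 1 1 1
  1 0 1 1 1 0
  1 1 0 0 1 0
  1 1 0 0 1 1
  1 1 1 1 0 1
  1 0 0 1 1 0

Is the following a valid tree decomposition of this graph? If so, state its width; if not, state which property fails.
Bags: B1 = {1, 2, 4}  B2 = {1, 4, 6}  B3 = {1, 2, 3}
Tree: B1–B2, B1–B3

A tree decomposition must satisfy three properties: every vertex lies in some bag; for every edge, both endpoints lie together in some bag; and for every vertex, the bags containing it form a connected subtree. Here vertex 5 appears in no bag, so the decomposition is invalid.

No — vertex 5 appears in no bag.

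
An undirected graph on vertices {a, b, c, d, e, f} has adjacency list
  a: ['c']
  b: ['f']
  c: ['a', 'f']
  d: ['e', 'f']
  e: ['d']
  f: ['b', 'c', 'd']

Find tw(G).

1

A width-1 tree decomposition is:
Bags: B1 = {c, f}  B2 = {b, f}  B3 = {d, f}  B4 = {a, c}  B5 = {d, e}
Tree: B1–B2, B1–B3, B1–B4, B3–B5
Every bag has size at most 2, so the width is 2 − 1 = 1 and tw(G) ≤ 1. G has an edge, so its treewidth is at least 1. The upper and lower bounds meet at 1, so that is the treewidth.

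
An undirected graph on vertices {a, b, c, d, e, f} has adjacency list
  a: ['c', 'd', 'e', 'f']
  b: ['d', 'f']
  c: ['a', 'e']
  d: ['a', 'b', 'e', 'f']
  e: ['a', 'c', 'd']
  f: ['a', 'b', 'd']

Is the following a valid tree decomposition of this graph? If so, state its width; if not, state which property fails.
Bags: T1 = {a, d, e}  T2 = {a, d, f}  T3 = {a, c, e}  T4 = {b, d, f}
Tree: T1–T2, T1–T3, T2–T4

Yes; width 2.

Vertex coverage: the bags together contain {a, b, c, d, e, f}, the full vertex set. Edge coverage: each edge of G has both endpoints in at least one bag. Running intersection: for every vertex, the bags containing it form a connected subtree. All three properties hold, so this is a valid tree decomposition of width max|bag| − 1 = 2, and hence tw(G) ≤ 2.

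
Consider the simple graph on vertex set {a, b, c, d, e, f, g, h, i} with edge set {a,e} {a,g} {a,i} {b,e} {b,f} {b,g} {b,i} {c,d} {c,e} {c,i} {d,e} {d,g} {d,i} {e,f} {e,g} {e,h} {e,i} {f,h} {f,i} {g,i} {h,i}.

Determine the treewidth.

A width-3 tree decomposition is:
Bags: B1 = {d, e, g, i}  B2 = {b, e, g, i}  B3 = {c, d, e, i}  B4 = {b, e, f, i}  B5 = {a, e, g, i}  B6 = {e, f, h, i}
Tree: B1–B2, B1–B3, B2–B4, B1–B5, B4–B6
Every bag has size at most 4, so the width is 4 − 1 = 3 and tw(G) ≤ 3. Conversely, {d, e, g, i} is a clique of size 4, and the vertices of any clique must share a bag in every tree decomposition; so some bag has ≥ 4 vertices and tw(G) ≥ 3. Therefore the treewidth is 3.

3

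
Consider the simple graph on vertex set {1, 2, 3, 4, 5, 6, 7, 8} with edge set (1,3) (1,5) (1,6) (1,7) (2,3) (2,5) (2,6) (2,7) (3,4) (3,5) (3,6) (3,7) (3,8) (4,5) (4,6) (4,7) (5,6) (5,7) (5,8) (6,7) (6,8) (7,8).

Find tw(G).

A width-4 tree decomposition is:
Bags: B1 = {3, 5, 6, 7, 8}  B2 = {1, 3, 5, 6, 7}  B3 = {3, 4, 5, 6, 7}  B4 = {2, 3, 5, 6, 7}
Tree: B1–B2, B1–B3, B2–B4
Every bag has size at most 5, so the width is 5 − 1 = 4 and tw(G) ≤ 4. On the other hand G contains the 5-clique {3, 5, 6, 7, 8}. A clique must lie in a single bag of any decomposition, so no decomposition can have width below 4. Hence tw(G) = 4 exactly.

4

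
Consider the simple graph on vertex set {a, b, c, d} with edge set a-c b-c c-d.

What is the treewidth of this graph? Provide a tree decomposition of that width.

The largest bag has 2 vertices, giving width 1; this decomposition certifies tw(G) ≤ 1. G has an edge, so its treewidth is at least 1. Combining the bounds, tw(G) = 1.

Treewidth 1.
One optimal decomposition is:
Bags: B1 = {a, c}  B2 = {b, c}  B3 = {c, d}
Tree: B1–B2, B1–B3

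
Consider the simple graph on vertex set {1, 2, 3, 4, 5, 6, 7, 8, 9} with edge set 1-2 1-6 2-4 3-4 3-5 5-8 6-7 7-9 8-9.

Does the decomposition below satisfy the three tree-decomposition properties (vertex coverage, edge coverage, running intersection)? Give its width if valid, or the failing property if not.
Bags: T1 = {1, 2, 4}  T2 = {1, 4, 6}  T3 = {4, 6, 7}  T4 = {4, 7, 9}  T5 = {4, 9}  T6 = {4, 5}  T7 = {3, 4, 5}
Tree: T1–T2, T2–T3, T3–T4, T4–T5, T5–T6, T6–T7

No — vertex 8 appears in no bag.

A tree decomposition must satisfy three properties: every vertex lies in some bag; for every edge, both endpoints lie together in some bag; and for every vertex, the bags containing it form a connected subtree. Here vertex 8 appears in no bag, so the decomposition is invalid.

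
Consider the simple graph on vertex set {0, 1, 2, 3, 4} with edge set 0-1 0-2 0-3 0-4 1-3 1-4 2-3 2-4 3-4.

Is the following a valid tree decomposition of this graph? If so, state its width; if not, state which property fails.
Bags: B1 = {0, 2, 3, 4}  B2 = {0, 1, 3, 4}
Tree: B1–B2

Yes; width 3.

Every vertex of G appears in some bag (union = {0, 1, 2, 3, 4}); every edge is covered by a bag; and for each vertex v the set of bags containing v is connected in the bag tree. The decomposition is therefore valid. The largest bag has 4 vertices, so the width is 3.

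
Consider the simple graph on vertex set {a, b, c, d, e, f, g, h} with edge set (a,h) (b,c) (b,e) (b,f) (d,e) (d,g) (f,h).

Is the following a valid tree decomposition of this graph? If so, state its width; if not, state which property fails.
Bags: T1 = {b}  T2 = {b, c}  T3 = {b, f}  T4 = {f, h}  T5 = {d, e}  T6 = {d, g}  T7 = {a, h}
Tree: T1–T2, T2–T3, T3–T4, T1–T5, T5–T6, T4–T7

No — edge (e,b) lies in no bag.

A tree decomposition must satisfy three properties: every vertex lies in some bag; for every edge, both endpoints lie together in some bag; and for every vertex, the bags containing it form a connected subtree. Here edge (e,b) lies in no bag, so the decomposition is invalid.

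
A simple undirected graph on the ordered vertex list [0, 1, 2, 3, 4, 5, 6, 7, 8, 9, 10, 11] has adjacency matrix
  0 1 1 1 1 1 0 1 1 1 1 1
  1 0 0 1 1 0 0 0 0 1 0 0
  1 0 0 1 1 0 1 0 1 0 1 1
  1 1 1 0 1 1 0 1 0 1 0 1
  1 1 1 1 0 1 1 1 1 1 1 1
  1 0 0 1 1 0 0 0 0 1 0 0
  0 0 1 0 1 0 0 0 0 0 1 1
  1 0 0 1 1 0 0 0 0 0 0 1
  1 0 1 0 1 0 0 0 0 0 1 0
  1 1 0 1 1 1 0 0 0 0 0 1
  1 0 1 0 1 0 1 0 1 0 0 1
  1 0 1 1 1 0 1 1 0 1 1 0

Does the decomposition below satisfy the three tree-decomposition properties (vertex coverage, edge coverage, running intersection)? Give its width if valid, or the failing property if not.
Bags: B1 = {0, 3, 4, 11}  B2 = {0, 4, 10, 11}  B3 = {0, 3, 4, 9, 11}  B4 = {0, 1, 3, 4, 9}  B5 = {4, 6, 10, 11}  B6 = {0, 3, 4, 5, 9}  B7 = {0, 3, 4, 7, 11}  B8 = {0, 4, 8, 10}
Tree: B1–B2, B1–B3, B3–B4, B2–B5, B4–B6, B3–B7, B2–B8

No — vertex 2 appears in no bag.

A tree decomposition must satisfy three properties: every vertex lies in some bag; for every edge, both endpoints lie together in some bag; and for every vertex, the bags containing it form a connected subtree. Here vertex 2 appears in no bag, so the decomposition is invalid.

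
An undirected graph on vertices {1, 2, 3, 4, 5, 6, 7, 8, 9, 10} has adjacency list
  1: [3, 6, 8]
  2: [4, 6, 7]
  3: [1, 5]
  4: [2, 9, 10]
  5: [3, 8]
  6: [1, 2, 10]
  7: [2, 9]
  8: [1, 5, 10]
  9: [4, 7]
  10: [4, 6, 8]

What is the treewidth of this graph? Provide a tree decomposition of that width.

Treewidth 2.
One optimal decomposition is:
Bags: B1 = {3, 5, 8}  B2 = {1, 3, 8}  B3 = {1, 8, 10}  B4 = {1, 6, 10}  B5 = {4, 6, 10}  B6 = {2, 4, 6}  B7 = {2, 4, 9}  B8 = {2, 7, 9}
Tree: B1–B2, B2–B3, B3–B4, B4–B5, B5–B6, B6–B7, B7–B8

The largest bag has 3 vertices, giving width 2; this decomposition certifies tw(G) ≤ 2. For the lower bound, G contains the cycle 5–3–1–8–5, so G is not a forest; only forests have treewidth ≤ 1, hence tw(G) ≥ 2. Therefore the treewidth is 2.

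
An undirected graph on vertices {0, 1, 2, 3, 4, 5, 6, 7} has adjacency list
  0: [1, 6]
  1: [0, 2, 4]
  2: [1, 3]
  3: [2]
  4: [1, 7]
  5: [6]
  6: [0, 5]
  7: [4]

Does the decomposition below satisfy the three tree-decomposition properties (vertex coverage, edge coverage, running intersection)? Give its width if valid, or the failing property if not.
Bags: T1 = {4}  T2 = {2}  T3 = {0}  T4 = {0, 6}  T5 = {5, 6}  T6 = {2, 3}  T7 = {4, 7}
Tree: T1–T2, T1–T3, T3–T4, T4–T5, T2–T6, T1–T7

A tree decomposition must satisfy three properties: every vertex lies in some bag; for every edge, both endpoints lie together in some bag; and for every vertex, the bags containing it form a connected subtree. Here vertex 1 appears in no bag, so the decomposition is invalid.

No — vertex 1 appears in no bag.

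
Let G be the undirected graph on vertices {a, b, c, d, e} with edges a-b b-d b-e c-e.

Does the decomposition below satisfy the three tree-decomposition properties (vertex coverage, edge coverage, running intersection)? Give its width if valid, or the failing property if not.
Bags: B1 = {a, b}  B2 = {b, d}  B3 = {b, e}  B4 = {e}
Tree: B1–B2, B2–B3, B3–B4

A tree decomposition must satisfy three properties: every vertex lies in some bag; for every edge, both endpoints lie together in some bag; and for every vertex, the bags containing it form a connected subtree. Here vertex c appears in no bag, so the decomposition is invalid.

No — vertex c appears in no bag.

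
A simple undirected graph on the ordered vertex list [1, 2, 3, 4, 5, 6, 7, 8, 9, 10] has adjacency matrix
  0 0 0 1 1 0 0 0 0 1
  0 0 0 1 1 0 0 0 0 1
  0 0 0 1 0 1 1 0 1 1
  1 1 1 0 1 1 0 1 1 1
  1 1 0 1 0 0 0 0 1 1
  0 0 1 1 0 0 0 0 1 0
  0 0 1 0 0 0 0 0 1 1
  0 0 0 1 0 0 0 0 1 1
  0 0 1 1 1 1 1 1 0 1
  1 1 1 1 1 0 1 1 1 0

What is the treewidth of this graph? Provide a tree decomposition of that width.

Treewidth 3.
One such decomposition:
Bags: B1 = {4, 5, 9, 10}  B2 = {4, 8, 9, 10}  B3 = {1, 4, 5, 10}  B4 = {3, 4, 9, 10}  B5 = {2, 4, 5, 10}  B6 = {3, 7, 9, 10}  B7 = {3, 4, 6, 9}
Tree: B1–B2, B1–B3, B1–B4, B3–B5, B4–B6, B4–B7

The largest bag has 4 vertices, giving width 3; this decomposition certifies tw(G) ≤ 3. For the lower bound, the 4 vertices {4, 8, 9, 10} are pairwise adjacent, and any tree decomposition puts a clique entirely inside one bag — forcing width ≥ 3. Hence tw(G) = 3 exactly.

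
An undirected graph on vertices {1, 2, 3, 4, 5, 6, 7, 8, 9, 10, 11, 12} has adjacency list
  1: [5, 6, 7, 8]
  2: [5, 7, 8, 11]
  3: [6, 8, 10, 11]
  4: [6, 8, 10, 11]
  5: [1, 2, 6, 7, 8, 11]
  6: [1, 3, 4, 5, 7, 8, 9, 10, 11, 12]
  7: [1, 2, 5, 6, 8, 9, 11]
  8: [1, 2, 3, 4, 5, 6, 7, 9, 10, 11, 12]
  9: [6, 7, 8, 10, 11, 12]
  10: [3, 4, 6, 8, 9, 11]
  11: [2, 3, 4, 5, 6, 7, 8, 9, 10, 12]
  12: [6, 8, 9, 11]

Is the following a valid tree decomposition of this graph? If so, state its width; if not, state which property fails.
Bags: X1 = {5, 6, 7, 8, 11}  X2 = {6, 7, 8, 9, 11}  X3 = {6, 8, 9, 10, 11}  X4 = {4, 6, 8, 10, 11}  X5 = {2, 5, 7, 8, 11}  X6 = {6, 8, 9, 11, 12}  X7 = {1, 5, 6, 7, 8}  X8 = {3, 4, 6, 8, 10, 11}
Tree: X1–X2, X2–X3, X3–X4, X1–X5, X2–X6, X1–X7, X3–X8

A tree decomposition must satisfy three properties: every vertex lies in some bag; for every edge, both endpoints lie together in some bag; and for every vertex, the bags containing it form a connected subtree. Here bags containing vertex 4 are not connected in the tree, so the decomposition is invalid.

No — bags containing vertex 4 are not connected in the tree.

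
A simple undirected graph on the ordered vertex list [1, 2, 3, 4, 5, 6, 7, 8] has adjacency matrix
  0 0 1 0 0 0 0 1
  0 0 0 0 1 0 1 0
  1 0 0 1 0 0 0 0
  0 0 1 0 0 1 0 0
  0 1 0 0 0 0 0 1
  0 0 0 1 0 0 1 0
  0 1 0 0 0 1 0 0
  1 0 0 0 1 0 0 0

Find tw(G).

2

A width-2 tree decomposition is:
Bags: B1 = {4, 6, 7}  B2 = {2, 4, 7}  B3 = {2, 4, 5}  B4 = {4, 5, 8}  B5 = {1, 4, 8}  B6 = {1, 3, 4}
Tree: B1–B2, B2–B3, B3–B4, B4–B5, B5–B6
The largest bag has 3 vertices, giving width 2; this decomposition certifies tw(G) ≤ 2. For the lower bound, G contains the cycle 4–6–7–2–5–8–1–3–4, so G is not a forest; only forests have treewidth ≤ 1, hence tw(G) ≥ 2. Combining the bounds, tw(G) = 2.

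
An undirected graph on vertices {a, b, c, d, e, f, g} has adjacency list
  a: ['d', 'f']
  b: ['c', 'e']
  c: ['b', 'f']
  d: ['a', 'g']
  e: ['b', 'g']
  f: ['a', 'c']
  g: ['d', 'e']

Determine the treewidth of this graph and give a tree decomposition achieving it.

Every bag has size at most 3, so the width is 3 − 1 = 2 and tw(G) ≤ 2. Since g–e–b–c–f–a–d–g is a cycle in G, G is not acyclic. Forests are exactly the graphs of treewidth ≤ 1, so tw(G) ≥ 2. Therefore the treewidth is 2.

Treewidth 2.
One such decomposition:
Bags: B1 = {b, e, g}  B2 = {b, c, g}  B3 = {c, f, g}  B4 = {a, f, g}  B5 = {a, d, g}
Tree: B1–B2, B2–B3, B3–B4, B4–B5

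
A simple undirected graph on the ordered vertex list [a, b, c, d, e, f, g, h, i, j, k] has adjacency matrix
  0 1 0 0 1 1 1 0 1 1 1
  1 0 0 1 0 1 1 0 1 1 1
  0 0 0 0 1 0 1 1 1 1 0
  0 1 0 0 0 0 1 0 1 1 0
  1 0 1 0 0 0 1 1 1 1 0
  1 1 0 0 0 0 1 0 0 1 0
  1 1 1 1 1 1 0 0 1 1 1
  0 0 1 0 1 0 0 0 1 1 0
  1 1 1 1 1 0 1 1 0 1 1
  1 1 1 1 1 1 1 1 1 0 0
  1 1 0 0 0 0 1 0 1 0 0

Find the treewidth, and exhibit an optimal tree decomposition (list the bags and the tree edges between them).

Treewidth 4.
One such decomposition:
Bags: B1 = {a, b, g, i, j}  B2 = {b, d, g, i, j}  B3 = {a, b, g, i, k}  B4 = {a, e, g, i, j}  B5 = {a, b, f, g, j}  B6 = {c, e, g, i, j}  B7 = {c, e, h, i, j}
Tree: B1–B2, B1–B3, B1–B4, B1–B5, B4–B6, B6–B7

Each bag holds 5 vertices, so the decomposition has width 4, which upper-bounds the treewidth. On the other hand G contains the 5-clique {a, b, f, g, j}. A clique must lie in a single bag of any decomposition, so no decomposition can have width below 4. Therefore the treewidth is 4.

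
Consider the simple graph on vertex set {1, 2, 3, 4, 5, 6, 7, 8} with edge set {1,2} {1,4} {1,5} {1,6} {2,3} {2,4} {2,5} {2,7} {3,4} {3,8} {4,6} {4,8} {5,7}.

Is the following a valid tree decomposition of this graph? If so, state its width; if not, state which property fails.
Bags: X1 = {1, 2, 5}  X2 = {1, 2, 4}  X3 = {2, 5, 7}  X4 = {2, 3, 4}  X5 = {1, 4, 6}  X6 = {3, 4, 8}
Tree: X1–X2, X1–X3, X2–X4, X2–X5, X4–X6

Yes; width 2.

Vertex coverage: the bags together contain {1, 2, 3, 4, 5, 6, 7, 8}, the full vertex set. Edge coverage: each edge of G has both endpoints in at least one bag. Running intersection: for every vertex, the bags containing it form a connected subtree. All three properties hold, so this is a valid tree decomposition of width max|bag| − 1 = 2, and hence tw(G) ≤ 2.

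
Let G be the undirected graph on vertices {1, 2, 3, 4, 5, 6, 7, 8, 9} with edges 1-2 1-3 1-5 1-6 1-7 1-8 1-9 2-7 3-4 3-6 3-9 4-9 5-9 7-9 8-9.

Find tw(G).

2

A width-2 tree decomposition is:
Bags: B1 = {1, 2, 7}  B2 = {1, 7, 9}  B3 = {1, 3, 9}  B4 = {3, 4, 9}  B5 = {1, 8, 9}  B6 = {1, 3, 6}  B7 = {1, 5, 9}
Tree: B1–B2, B2–B3, B3–B4, B2–B5, B3–B6, B5–B7
Every bag has size at most 3, so the width is 3 − 1 = 2 and tw(G) ≤ 2. On the other hand G contains the 3-clique {1, 8, 9}. A clique must lie in a single bag of any decomposition, so no decomposition can have width below 2. The upper and lower bounds meet at 2, so that is the treewidth.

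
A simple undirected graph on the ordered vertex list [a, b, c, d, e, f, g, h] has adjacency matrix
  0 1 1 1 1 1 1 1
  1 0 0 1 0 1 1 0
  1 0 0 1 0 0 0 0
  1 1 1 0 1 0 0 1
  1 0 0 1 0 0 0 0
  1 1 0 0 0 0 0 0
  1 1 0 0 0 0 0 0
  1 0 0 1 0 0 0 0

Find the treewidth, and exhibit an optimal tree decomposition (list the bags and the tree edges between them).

The largest bag has 3 vertices, giving width 2; this decomposition certifies tw(G) ≤ 2. For the lower bound, the 3 vertices {a, d, e} are pairwise adjacent, and any tree decomposition puts a clique entirely inside one bag — forcing width ≥ 2. Hence tw(G) = 2 exactly.

Treewidth 2.
Bags: B1 = {a, d, h}  B2 = {a, d, e}  B3 = {a, b, d}  B4 = {a, c, d}  B5 = {a, b, f}  B6 = {a, b, g}
Tree: B1–B2, B1–B3, B1–B4, B3–B5, B5–B6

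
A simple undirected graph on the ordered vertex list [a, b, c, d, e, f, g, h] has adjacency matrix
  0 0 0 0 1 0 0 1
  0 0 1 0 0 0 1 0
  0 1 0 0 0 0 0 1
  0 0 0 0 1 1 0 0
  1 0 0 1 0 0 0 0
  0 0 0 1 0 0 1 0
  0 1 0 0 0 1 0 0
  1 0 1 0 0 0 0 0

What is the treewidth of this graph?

A width-2 tree decomposition is:
Bags: B1 = {d, e, f}  B2 = {a, e, f}  B3 = {a, f, h}  B4 = {c, f, h}  B5 = {b, c, f}  B6 = {b, f, g}
Tree: B1–B2, B2–B3, B3–B4, B4–B5, B5–B6
Each bag holds 3 vertices, so the decomposition has width 2, which upper-bounds the treewidth. For the lower bound, G contains the cycle f–d–e–a–h–c–b–g–f, so G is not a forest; only forests have treewidth ≤ 1, hence tw(G) ≥ 2. Therefore the treewidth is 2.

2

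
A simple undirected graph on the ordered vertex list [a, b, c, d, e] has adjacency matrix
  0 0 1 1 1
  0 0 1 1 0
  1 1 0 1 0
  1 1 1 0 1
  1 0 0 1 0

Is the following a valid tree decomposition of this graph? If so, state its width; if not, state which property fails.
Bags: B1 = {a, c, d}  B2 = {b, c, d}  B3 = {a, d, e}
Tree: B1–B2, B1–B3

Checking the three conditions: (i) the bags cover all of {a, b, c, d, e}; (ii) for each edge, some bag contains both endpoints; (iii) the bags containing any fixed vertex form a subtree. All hold, so the decomposition is valid with width 3 − 1 = 2.

Yes; width 2.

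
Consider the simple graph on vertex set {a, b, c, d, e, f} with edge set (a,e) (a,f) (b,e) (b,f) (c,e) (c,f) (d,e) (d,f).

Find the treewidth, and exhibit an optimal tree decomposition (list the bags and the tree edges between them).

Each bag holds 3 vertices, so the decomposition has width 2, which upper-bounds the treewidth. For the lower bound, G contains the cycle c–f–d–e–c, so G is not a forest; only forests have treewidth ≤ 1, hence tw(G) ≥ 2. Combining the bounds, tw(G) = 2.

Treewidth 2.
Bags: B1 = {c, e, f}  B2 = {d, e, f}  B3 = {b, e, f}  B4 = {a, e, f}
Tree: B1–B2, B2–B3, B3–B4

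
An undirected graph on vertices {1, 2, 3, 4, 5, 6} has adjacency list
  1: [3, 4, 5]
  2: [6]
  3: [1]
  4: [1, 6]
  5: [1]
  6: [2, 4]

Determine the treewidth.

A width-1 tree decomposition is:
Bags: B1 = {4, 6}  B2 = {1, 4}  B3 = {1, 5}  B4 = {2, 6}  B5 = {1, 3}
Tree: B1–B2, B2–B3, B1–B4, B3–B5
The largest bag has 2 vertices, giving width 1; this decomposition certifies tw(G) ≤ 1. Any graph with an edge has treewidth ≥ 1, and G has the edge 4–6. Therefore the treewidth is 1.

1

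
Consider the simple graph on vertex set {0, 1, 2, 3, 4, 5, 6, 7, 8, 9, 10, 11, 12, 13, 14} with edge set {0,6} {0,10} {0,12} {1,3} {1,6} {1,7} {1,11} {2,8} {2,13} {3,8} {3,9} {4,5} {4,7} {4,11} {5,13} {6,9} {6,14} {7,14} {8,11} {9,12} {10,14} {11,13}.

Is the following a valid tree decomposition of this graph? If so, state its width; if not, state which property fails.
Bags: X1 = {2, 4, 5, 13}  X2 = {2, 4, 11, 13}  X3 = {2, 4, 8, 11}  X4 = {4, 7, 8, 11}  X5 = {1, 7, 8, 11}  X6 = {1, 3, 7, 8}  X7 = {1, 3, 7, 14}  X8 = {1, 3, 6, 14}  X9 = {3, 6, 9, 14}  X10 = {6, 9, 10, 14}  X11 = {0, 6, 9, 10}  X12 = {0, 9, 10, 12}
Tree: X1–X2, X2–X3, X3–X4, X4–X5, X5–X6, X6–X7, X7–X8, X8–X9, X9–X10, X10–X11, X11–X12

Yes; width 3.

Checking the three conditions: (i) the bags cover all of {0, 1, 2, 3, 4, 5, 6, 7, 8, 9, 10, 11, 12, 13, 14}; (ii) for each edge, some bag contains both endpoints; (iii) the bags containing any fixed vertex form a subtree. All hold, so the decomposition is valid with width 4 − 1 = 3.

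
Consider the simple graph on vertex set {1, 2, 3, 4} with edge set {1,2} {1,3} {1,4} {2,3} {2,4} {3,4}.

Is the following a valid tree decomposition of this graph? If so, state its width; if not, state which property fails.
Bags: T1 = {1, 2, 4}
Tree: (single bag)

A tree decomposition must satisfy three properties: every vertex lies in some bag; for every edge, both endpoints lie together in some bag; and for every vertex, the bags containing it form a connected subtree. Here vertex 3 appears in no bag, so the decomposition is invalid.

No — vertex 3 appears in no bag.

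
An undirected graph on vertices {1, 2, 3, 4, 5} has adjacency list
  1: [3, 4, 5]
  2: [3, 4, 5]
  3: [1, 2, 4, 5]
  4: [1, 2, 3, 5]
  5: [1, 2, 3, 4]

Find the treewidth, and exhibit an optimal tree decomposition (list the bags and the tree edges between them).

Each bag holds 4 vertices, so the decomposition has width 3, which upper-bounds the treewidth. On the other hand G contains the 4-clique {1, 3, 4, 5}. A clique must lie in a single bag of any decomposition, so no decomposition can have width below 3. Hence tw(G) = 3 exactly.

Treewidth 3.
One optimal decomposition is:
Bags: B1 = {2, 3, 4, 5}  B2 = {1, 3, 4, 5}
Tree: B1–B2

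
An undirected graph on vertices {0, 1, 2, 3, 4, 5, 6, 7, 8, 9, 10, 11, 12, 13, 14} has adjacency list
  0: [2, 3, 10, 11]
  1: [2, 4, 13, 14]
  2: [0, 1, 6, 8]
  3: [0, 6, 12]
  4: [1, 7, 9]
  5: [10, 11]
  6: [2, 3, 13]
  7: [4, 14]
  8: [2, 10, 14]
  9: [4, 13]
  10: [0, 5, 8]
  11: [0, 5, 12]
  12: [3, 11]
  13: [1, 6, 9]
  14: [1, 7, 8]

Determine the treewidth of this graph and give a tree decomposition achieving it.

Treewidth 3.
One such decomposition:
Bags: B1 = {4, 7, 9, 14}  B2 = {1, 4, 9, 14}  B3 = {1, 9, 13, 14}  B4 = {1, 8, 13, 14}  B5 = {1, 2, 8, 13}  B6 = {2, 6, 8, 13}  B7 = {2, 6, 8, 10}  B8 = {0, 2, 6, 10}  B9 = {0, 3, 6, 10}  B10 = {0, 3, 5, 10}  B11 = {0, 3, 5, 11}  B12 = {3, 5, 11, 12}
Tree: B1–B2, B2–B3, B3–B4, B4–B5, B5–B6, B6–B7, B7–B8, B8–B9, B9–B10, B10–B11, B11–B12

The largest bag has 4 vertices, giving width 3; this decomposition certifies tw(G) ≤ 3. For the lower bound: the 4 vertex sets {4,7,9}, {14}, {1}, {2,6,8,13} are disjoint, each induces a connected subgraph, and every pair is joined by at least one edge of G. Contracting each set to a single vertex therefore yields K_{4} as a minor, and since treewidth is minor-monotone, tw(G) ≥ tw(K_{4}) = 3. The upper and lower bounds meet at 3, so that is the treewidth.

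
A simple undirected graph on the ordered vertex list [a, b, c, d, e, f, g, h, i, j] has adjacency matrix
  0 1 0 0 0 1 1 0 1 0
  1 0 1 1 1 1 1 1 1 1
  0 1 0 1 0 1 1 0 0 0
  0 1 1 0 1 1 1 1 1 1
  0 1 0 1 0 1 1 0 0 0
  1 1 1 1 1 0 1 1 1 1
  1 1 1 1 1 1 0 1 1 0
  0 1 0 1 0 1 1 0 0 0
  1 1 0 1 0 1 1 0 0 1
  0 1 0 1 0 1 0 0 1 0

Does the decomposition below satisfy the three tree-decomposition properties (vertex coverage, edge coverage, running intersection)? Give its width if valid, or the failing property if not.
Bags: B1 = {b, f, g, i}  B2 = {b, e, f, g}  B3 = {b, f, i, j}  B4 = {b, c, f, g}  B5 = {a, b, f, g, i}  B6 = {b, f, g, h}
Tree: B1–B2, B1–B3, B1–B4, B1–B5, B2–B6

A tree decomposition must satisfy three properties: every vertex lies in some bag; for every edge, both endpoints lie together in some bag; and for every vertex, the bags containing it form a connected subtree. Here vertex d appears in no bag, so the decomposition is invalid.

No — vertex d appears in no bag.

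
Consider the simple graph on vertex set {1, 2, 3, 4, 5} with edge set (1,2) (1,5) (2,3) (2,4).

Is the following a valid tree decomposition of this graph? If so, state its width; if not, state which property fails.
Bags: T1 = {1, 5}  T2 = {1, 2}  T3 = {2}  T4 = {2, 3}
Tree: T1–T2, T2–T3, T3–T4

No — vertex 4 appears in no bag.

A tree decomposition must satisfy three properties: every vertex lies in some bag; for every edge, both endpoints lie together in some bag; and for every vertex, the bags containing it form a connected subtree. Here vertex 4 appears in no bag, so the decomposition is invalid.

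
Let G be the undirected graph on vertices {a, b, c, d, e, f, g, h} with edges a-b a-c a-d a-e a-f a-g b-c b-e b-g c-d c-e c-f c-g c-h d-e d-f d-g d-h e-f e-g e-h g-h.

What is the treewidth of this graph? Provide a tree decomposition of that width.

The largest bag has 5 vertices, giving width 4; this decomposition certifies tw(G) ≤ 4. For the lower bound, the 5 vertices {c, d, e, g, h} are pairwise adjacent, and any tree decomposition puts a clique entirely inside one bag — forcing width ≥ 4. The upper and lower bounds meet at 4, so that is the treewidth.

Treewidth 4.
Bags: B1 = {c, d, e, g, h}  B2 = {a, c, d, e, g}  B3 = {a, c, d, e, f}  B4 = {a, b, c, e, g}
Tree: B1–B2, B2–B3, B2–B4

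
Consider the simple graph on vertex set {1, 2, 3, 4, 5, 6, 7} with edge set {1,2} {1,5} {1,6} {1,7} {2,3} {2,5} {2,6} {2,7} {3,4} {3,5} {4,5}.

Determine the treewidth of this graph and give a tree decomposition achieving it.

Treewidth 2.
One such decomposition:
Bags: B1 = {1, 2, 5}  B2 = {2, 3, 5}  B3 = {1, 2, 6}  B4 = {1, 2, 7}  B5 = {3, 4, 5}
Tree: B1–B2, B1–B3, B3–B4, B2–B5

The largest bag has 3 vertices, giving width 2; this decomposition certifies tw(G) ≤ 2. For the lower bound, the 3 vertices {1, 2, 5} are pairwise adjacent, and any tree decomposition puts a clique entirely inside one bag — forcing width ≥ 2. Therefore the treewidth is 2.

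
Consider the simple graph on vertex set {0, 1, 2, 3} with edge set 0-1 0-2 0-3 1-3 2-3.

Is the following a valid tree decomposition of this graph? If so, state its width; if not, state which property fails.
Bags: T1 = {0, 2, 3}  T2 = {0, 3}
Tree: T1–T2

No — vertex 1 appears in no bag.

A tree decomposition must satisfy three properties: every vertex lies in some bag; for every edge, both endpoints lie together in some bag; and for every vertex, the bags containing it form a connected subtree. Here vertex 1 appears in no bag, so the decomposition is invalid.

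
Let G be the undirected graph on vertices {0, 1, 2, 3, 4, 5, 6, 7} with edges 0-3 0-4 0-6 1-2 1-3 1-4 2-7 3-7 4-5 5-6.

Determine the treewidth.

A width-2 tree decomposition is:
Bags: B1 = {1, 2, 7}  B2 = {1, 3, 7}  B3 = {1, 3, 4}  B4 = {0, 3, 4}  B5 = {0, 4, 5}  B6 = {0, 5, 6}
Tree: B1–B2, B2–B3, B3–B4, B4–B5, B5–B6
Each bag holds 3 vertices, so the decomposition has width 2, which upper-bounds the treewidth. The edges 2–7–3–1–2 form a cycle, so G is not a tree and its treewidth is at least 2. Hence tw(G) = 2 exactly.

2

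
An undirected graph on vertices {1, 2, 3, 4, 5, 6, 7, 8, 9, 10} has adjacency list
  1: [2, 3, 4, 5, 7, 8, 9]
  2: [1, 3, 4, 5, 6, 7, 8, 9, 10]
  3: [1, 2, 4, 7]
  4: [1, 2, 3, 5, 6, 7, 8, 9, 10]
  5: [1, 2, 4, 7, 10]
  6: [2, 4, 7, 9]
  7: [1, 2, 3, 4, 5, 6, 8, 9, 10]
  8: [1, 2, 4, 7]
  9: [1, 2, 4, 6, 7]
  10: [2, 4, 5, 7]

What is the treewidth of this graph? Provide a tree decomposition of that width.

Every bag has size at most 5, so the width is 5 − 1 = 4 and tw(G) ≤ 4. Conversely, {1, 2, 4, 7, 8} is a clique of size 5, and the vertices of any clique must share a bag in every tree decomposition; so some bag has ≥ 5 vertices and tw(G) ≥ 4. Therefore the treewidth is 4.

Treewidth 4.
Bags: B1 = {1, 2, 4, 5, 7}  B2 = {1, 2, 4, 7, 9}  B3 = {1, 2, 4, 7, 8}  B4 = {1, 2, 3, 4, 7}  B5 = {2, 4, 6, 7, 9}  B6 = {2, 4, 5, 7, 10}
Tree: B1–B2, B1–B3, B3–B4, B2–B5, B1–B6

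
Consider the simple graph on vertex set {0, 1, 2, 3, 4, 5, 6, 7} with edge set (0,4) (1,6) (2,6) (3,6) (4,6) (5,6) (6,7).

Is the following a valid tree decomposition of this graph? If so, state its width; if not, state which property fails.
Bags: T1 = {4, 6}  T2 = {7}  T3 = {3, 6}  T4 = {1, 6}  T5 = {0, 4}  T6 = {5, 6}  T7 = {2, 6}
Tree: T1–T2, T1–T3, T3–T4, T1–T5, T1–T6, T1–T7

No — edge (6,7) lies in no bag.

A tree decomposition must satisfy three properties: every vertex lies in some bag; for every edge, both endpoints lie together in some bag; and for every vertex, the bags containing it form a connected subtree. Here edge (6,7) lies in no bag, so the decomposition is invalid.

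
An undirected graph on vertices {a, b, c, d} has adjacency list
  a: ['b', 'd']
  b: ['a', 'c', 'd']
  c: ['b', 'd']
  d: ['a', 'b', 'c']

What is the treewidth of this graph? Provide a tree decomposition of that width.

Treewidth 2.
One such decomposition:
Bags: B1 = {a, b, d}  B2 = {b, c, d}
Tree: B1–B2

Every bag has size at most 3, so the width is 3 − 1 = 2 and tw(G) ≤ 2. Conversely, {b, c, d} is a clique of size 3, and the vertices of any clique must share a bag in every tree decomposition; so some bag has ≥ 3 vertices and tw(G) ≥ 2. Combining the bounds, tw(G) = 2.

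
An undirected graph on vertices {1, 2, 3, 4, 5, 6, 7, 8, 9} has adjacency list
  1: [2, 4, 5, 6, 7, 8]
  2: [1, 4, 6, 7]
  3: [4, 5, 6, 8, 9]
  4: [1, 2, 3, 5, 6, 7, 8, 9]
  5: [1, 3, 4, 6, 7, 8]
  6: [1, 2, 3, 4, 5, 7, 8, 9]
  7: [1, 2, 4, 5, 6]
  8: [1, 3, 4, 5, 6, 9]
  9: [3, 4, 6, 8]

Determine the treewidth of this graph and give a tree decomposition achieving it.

Treewidth 4.
One such decomposition:
Bags: B1 = {3, 4, 5, 6, 8}  B2 = {1, 4, 5, 6, 8}  B3 = {1, 4, 5, 6, 7}  B4 = {1, 2, 4, 6, 7}  B5 = {3, 4, 6, 8, 9}
Tree: B1–B2, B2–B3, B3–B4, B1–B5

Every bag has size at most 5, so the width is 5 − 1 = 4 and tw(G) ≤ 4. Conversely, {1, 2, 4, 6, 7} is a clique of size 5, and the vertices of any clique must share a bag in every tree decomposition; so some bag has ≥ 5 vertices and tw(G) ≥ 4. Hence tw(G) = 4 exactly.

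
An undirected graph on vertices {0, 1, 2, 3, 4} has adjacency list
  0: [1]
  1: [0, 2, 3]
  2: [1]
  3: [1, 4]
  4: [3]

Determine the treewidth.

A width-1 tree decomposition is:
Bags: B1 = {0, 1}  B2 = {1, 2}  B3 = {1, 3}  B4 = {3, 4}
Tree: B1–B2, B2–B3, B3–B4
The largest bag has 2 vertices, giving width 1; this decomposition certifies tw(G) ≤ 1. G has an edge, so its treewidth is at least 1. The upper and lower bounds meet at 1, so that is the treewidth.

1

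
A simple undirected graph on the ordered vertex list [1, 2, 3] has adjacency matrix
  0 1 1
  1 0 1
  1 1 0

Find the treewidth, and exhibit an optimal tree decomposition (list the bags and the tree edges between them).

Treewidth 2.
One optimal decomposition is:
Bags: B1 = {1, 2, 3}
Tree: (single bag)

With just one bag of size 3, the width is 3 − 1 = 2, so tw(G) ≤ 2. On the other hand G contains the 3-clique {1, 2, 3}. A clique must lie in a single bag of any decomposition, so no decomposition can have width below 2. The upper and lower bounds meet at 2, so that is the treewidth.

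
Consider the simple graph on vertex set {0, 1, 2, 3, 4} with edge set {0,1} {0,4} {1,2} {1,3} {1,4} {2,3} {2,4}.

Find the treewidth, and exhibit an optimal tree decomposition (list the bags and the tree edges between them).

The largest bag has 3 vertices, giving width 2; this decomposition certifies tw(G) ≤ 2. Conversely, {0, 1, 4} is a clique of size 3, and the vertices of any clique must share a bag in every tree decomposition; so some bag has ≥ 3 vertices and tw(G) ≥ 2. Combining the bounds, tw(G) = 2.

Treewidth 2.
One optimal decomposition is:
Bags: B1 = {1, 2, 4}  B2 = {0, 1, 4}  B3 = {1, 2, 3}
Tree: B1–B2, B1–B3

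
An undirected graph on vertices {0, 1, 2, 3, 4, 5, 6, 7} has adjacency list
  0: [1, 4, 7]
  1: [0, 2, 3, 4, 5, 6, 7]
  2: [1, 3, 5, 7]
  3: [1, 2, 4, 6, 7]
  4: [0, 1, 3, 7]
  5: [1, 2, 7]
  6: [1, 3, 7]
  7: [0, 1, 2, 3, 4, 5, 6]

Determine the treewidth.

3

A width-3 tree decomposition is:
Bags: B1 = {1, 3, 4, 7}  B2 = {0, 1, 4, 7}  B3 = {1, 2, 3, 7}  B4 = {1, 2, 5, 7}  B5 = {1, 3, 6, 7}
Tree: B1–B2, B1–B3, B3–B4, B1–B5
Every bag has size at most 4, so the width is 4 − 1 = 3 and tw(G) ≤ 3. On the other hand G contains the 4-clique {0, 1, 4, 7}. A clique must lie in a single bag of any decomposition, so no decomposition can have width below 3. Hence tw(G) = 3 exactly.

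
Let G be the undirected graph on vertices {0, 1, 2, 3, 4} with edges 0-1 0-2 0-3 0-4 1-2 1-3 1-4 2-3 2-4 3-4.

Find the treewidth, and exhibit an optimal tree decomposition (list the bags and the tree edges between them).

Treewidth 4.
One optimal decomposition is:
Bags: B1 = {0, 1, 2, 3, 4}
Tree: (single bag)

With just one bag of size 5, the width is 5 − 1 = 4, so tw(G) ≤ 4. Conversely, {0, 1, 2, 3, 4} is a clique of size 5, and the vertices of any clique must share a bag in every tree decomposition; so some bag has ≥ 5 vertices and tw(G) ≥ 4. The upper and lower bounds meet at 4, so that is the treewidth.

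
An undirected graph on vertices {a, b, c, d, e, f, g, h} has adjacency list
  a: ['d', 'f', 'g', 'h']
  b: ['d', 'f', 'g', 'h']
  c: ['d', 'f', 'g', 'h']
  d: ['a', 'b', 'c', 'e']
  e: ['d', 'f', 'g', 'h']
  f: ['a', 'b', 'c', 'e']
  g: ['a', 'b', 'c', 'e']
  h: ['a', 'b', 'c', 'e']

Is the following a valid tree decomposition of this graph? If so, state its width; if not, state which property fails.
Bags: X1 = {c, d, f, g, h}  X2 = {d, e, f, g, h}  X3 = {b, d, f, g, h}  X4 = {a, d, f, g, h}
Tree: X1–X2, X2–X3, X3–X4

Every vertex of G appears in some bag (union = {a, b, c, d, e, f, g, h}); every edge is covered by a bag; and for each vertex v the set of bags containing v is connected in the bag tree. The decomposition is therefore valid. The largest bag has 5 vertices, so the width is 4.

Yes; width 4.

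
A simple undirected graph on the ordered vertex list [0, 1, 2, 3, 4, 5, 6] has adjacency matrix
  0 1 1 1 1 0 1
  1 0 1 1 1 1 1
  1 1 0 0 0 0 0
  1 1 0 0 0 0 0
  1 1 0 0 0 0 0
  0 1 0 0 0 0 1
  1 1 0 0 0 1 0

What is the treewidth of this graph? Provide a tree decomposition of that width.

The largest bag has 3 vertices, giving width 2; this decomposition certifies tw(G) ≤ 2. For the lower bound, the 3 vertices {0, 1, 2} are pairwise adjacent, and any tree decomposition puts a clique entirely inside one bag — forcing width ≥ 2. The upper and lower bounds meet at 2, so that is the treewidth.

Treewidth 2.
Bags: B1 = {0, 1, 6}  B2 = {1, 5, 6}  B3 = {0, 1, 3}  B4 = {0, 1, 4}  B5 = {0, 1, 2}
Tree: B1–B2, B1–B3, B3–B4, B3–B5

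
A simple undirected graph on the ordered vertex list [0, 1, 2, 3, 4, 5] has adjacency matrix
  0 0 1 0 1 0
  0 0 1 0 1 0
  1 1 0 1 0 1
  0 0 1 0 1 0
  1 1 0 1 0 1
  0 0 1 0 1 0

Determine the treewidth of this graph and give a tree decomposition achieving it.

Every bag has size at most 3, so the width is 3 − 1 = 2 and tw(G) ≤ 2. The edges 2–1–4–3–2 form a cycle, so G is not a tree and its treewidth is at least 2. The upper and lower bounds meet at 2, so that is the treewidth.

Treewidth 2.
Bags: B1 = {1, 2, 4}  B2 = {2, 3, 4}  B3 = {2, 4, 5}  B4 = {0, 2, 4}
Tree: B1–B2, B2–B3, B3–B4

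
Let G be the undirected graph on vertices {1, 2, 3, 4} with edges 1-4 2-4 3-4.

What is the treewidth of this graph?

A width-1 tree decomposition is:
Bags: B1 = {3, 4}  B2 = {2, 4}  B3 = {1, 4}
Tree: B1–B2, B2–B3
Each bag holds 2 vertices, so the decomposition has width 1, which upper-bounds the treewidth. Any graph with an edge has treewidth ≥ 1, and G has the edge 3–4. The upper and lower bounds meet at 1, so that is the treewidth.

1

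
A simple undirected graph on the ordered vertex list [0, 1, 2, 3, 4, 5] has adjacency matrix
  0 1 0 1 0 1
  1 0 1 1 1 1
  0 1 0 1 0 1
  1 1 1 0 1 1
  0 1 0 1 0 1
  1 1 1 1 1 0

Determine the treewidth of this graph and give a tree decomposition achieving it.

Each bag holds 4 vertices, so the decomposition has width 3, which upper-bounds the treewidth. On the other hand G contains the 4-clique {0, 1, 3, 5}. A clique must lie in a single bag of any decomposition, so no decomposition can have width below 3. Hence tw(G) = 3 exactly.

Treewidth 3.
One optimal decomposition is:
Bags: B1 = {1, 3, 4, 5}  B2 = {1, 2, 3, 5}  B3 = {0, 1, 3, 5}
Tree: B1–B2, B2–B3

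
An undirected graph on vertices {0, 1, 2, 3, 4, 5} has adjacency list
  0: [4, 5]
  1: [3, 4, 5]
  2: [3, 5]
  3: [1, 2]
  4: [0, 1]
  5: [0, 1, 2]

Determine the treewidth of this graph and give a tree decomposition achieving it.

Each bag holds 3 vertices, so the decomposition has width 2, which upper-bounds the treewidth. The edges 3–2–5–1–3 form a cycle, so G is not a tree and its treewidth is at least 2. Combining the bounds, tw(G) = 2.

Treewidth 2.
Bags: B1 = {1, 2, 3}  B2 = {1, 2, 5}  B3 = {1, 4, 5}  B4 = {0, 4, 5}
Tree: B1–B2, B2–B3, B3–B4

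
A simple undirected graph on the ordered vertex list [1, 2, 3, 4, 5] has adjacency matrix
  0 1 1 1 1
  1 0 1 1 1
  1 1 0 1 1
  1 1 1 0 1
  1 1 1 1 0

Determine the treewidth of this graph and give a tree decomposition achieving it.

A single bag containing all 5 vertices is trivially a valid decomposition of width 4. On the other hand G contains the 5-clique {1, 2, 3, 4, 5}. A clique must lie in a single bag of any decomposition, so no decomposition can have width below 4. The upper and lower bounds meet at 4, so that is the treewidth.

Treewidth 4.
Bags: B1 = {1, 2, 3, 4, 5}
Tree: (single bag)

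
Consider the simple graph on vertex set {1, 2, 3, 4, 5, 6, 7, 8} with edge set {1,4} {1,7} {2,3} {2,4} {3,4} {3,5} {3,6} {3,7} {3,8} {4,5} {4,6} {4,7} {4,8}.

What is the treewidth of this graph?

A width-2 tree decomposition is:
Bags: B1 = {3, 4, 6}  B2 = {3, 4, 8}  B3 = {2, 3, 4}  B4 = {3, 4, 5}  B5 = {3, 4, 7}  B6 = {1, 4, 7}
Tree: B1–B2, B2–B3, B2–B4, B4–B5, B5–B6
Each bag holds 3 vertices, so the decomposition has width 2, which upper-bounds the treewidth. Conversely, {1, 4, 7} is a clique of size 3, and the vertices of any clique must share a bag in every tree decomposition; so some bag has ≥ 3 vertices and tw(G) ≥ 2. Hence tw(G) = 2 exactly.

2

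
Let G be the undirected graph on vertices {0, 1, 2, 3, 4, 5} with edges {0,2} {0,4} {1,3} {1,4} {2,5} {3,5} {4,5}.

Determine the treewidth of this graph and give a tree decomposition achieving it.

Each bag holds 3 vertices, so the decomposition has width 2, which upper-bounds the treewidth. Since 1–3–5–4–1 is a cycle in G, G is not acyclic. Forests are exactly the graphs of treewidth ≤ 1, so tw(G) ≥ 2. The upper and lower bounds meet at 2, so that is the treewidth.

Treewidth 2.
Bags: B1 = {1, 3, 4}  B2 = {3, 4, 5}  B3 = {0, 4, 5}  B4 = {0, 2, 5}
Tree: B1–B2, B2–B3, B3–B4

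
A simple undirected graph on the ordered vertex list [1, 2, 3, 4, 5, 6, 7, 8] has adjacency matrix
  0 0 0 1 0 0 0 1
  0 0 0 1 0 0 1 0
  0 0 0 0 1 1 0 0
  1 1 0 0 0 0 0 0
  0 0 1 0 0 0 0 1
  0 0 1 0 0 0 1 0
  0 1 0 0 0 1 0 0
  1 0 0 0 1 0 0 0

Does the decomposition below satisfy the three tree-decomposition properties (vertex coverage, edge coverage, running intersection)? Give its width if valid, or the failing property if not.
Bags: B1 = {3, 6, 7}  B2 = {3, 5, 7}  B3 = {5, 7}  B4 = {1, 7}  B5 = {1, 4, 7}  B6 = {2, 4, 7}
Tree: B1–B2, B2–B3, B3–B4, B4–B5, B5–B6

No — vertex 8 appears in no bag.

A tree decomposition must satisfy three properties: every vertex lies in some bag; for every edge, both endpoints lie together in some bag; and for every vertex, the bags containing it form a connected subtree. Here vertex 8 appears in no bag, so the decomposition is invalid.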